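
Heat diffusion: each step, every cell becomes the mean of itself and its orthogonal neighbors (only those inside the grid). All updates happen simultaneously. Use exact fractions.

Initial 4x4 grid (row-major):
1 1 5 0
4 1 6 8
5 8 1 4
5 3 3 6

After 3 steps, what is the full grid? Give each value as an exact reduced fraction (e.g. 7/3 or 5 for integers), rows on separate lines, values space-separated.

Answer: 137/48 877/300 793/225 8477/2160
7901/2400 7237/2000 23039/6000 30431/7200
6091/1440 4759/1200 25427/6000 30767/7200
9281/2160 1573/360 7343/1800 9209/2160

Derivation:
After step 1:
  2 2 3 13/3
  11/4 4 21/5 9/2
  11/2 18/5 22/5 19/4
  13/3 19/4 13/4 13/3
After step 2:
  9/4 11/4 203/60 71/18
  57/16 331/100 201/50 1067/240
  971/240 89/20 101/25 1079/240
  175/36 239/60 251/60 37/9
After step 3:
  137/48 877/300 793/225 8477/2160
  7901/2400 7237/2000 23039/6000 30431/7200
  6091/1440 4759/1200 25427/6000 30767/7200
  9281/2160 1573/360 7343/1800 9209/2160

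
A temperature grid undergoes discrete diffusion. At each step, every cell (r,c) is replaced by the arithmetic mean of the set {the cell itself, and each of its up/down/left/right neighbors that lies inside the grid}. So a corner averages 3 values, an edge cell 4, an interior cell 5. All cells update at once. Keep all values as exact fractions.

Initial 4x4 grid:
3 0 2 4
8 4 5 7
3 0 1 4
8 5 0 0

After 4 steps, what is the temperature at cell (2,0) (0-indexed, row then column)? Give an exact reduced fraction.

Answer: 814097/216000

Derivation:
Step 1: cell (2,0) = 19/4
Step 2: cell (2,0) = 1031/240
Step 3: cell (2,0) = 5767/1440
Step 4: cell (2,0) = 814097/216000
Full grid after step 4:
  228583/64800 36779/10800 186311/54000 58223/16200
  158933/43200 615229/180000 29743/9000 45629/13500
  814097/216000 150563/45000 529643/180000 77557/27000
  12079/3240 697667/216000 578291/216000 162929/64800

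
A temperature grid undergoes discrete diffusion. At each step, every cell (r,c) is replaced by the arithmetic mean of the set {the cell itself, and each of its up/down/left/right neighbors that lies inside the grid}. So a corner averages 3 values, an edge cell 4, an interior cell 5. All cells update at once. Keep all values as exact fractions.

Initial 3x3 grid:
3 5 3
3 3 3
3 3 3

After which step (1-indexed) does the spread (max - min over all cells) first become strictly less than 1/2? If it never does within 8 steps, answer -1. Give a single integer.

Step 1: max=11/3, min=3, spread=2/3
Step 2: max=427/120, min=3, spread=67/120
Step 3: max=3677/1080, min=307/100, spread=1807/5400
  -> spread < 1/2 first at step 3
Step 4: max=1453963/432000, min=8461/2700, spread=33401/144000
Step 5: max=12893933/3888000, min=853391/270000, spread=3025513/19440000
Step 6: max=5130526867/1555200000, min=45955949/14400000, spread=53531/497664
Step 7: max=305968925849/93312000000, min=12455116051/3888000000, spread=450953/5971968
Step 8: max=18305063560603/5598720000000, min=1500688610519/466560000000, spread=3799043/71663616

Answer: 3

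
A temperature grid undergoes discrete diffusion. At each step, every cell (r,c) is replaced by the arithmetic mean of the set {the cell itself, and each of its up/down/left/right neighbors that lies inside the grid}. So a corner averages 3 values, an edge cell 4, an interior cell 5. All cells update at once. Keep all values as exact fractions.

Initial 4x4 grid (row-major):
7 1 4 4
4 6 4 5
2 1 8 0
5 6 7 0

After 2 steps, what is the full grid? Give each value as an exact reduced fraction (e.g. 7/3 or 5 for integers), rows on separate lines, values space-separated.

Answer: 53/12 299/80 1049/240 65/18
299/80 449/100 191/50 487/120
1001/240 391/100 9/2 77/24
145/36 71/15 49/12 65/18

Derivation:
After step 1:
  4 9/2 13/4 13/3
  19/4 16/5 27/5 13/4
  3 23/5 4 13/4
  13/3 19/4 21/4 7/3
After step 2:
  53/12 299/80 1049/240 65/18
  299/80 449/100 191/50 487/120
  1001/240 391/100 9/2 77/24
  145/36 71/15 49/12 65/18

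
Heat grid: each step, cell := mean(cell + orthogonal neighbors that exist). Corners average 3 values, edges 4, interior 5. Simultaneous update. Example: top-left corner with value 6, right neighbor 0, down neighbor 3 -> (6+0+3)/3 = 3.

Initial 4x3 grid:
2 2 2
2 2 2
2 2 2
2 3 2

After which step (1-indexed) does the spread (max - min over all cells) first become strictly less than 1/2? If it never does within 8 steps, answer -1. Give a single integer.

Answer: 1

Derivation:
Step 1: max=7/3, min=2, spread=1/3
  -> spread < 1/2 first at step 1
Step 2: max=547/240, min=2, spread=67/240
Step 3: max=4757/2160, min=2, spread=437/2160
Step 4: max=1885531/864000, min=2009/1000, spread=29951/172800
Step 5: max=16767821/7776000, min=6829/3375, spread=206761/1555200
Step 6: max=6676995571/3110400000, min=10965671/5400000, spread=14430763/124416000
Step 7: max=398355741689/186624000000, min=881652727/432000000, spread=139854109/1492992000
Step 8: max=23817351890251/11197440000000, min=79611228977/38880000000, spread=7114543559/89579520000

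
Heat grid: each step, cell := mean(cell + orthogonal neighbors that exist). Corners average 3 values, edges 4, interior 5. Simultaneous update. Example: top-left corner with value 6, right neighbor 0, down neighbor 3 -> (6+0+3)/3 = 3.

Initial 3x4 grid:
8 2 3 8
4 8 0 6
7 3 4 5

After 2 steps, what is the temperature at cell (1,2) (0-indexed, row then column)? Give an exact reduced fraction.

Step 1: cell (1,2) = 21/5
Step 2: cell (1,2) = 93/25
Full grid after step 2:
  50/9 497/120 551/120 41/9
  1169/240 251/50 93/25 1177/240
  203/36 497/120 177/40 17/4

Answer: 93/25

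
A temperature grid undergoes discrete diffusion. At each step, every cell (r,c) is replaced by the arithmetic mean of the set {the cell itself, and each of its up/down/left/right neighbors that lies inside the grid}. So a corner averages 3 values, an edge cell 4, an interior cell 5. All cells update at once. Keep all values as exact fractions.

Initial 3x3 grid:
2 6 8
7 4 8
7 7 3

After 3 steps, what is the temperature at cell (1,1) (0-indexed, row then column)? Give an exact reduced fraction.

Answer: 8939/1500

Derivation:
Step 1: cell (1,1) = 32/5
Step 2: cell (1,1) = 137/25
Step 3: cell (1,1) = 8939/1500
Full grid after step 3:
  1007/180 20197/3600 13199/2160
  138/25 8939/1500 84763/14400
  1421/240 27671/4800 91/15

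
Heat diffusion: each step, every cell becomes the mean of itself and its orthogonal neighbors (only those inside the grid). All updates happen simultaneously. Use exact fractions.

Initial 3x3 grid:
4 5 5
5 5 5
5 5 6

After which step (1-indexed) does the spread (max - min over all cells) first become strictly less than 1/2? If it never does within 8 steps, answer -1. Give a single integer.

Step 1: max=16/3, min=14/3, spread=2/3
Step 2: max=95/18, min=85/18, spread=5/9
Step 3: max=1121/216, min=1039/216, spread=41/108
  -> spread < 1/2 first at step 3
Step 4: max=13307/2592, min=12613/2592, spread=347/1296
Step 5: max=158441/31104, min=152599/31104, spread=2921/15552
Step 6: max=1890851/373248, min=1841629/373248, spread=24611/186624
Step 7: max=22602209/4478976, min=22187551/4478976, spread=207329/2239488
Step 8: max=270485195/53747712, min=266991925/53747712, spread=1746635/26873856

Answer: 3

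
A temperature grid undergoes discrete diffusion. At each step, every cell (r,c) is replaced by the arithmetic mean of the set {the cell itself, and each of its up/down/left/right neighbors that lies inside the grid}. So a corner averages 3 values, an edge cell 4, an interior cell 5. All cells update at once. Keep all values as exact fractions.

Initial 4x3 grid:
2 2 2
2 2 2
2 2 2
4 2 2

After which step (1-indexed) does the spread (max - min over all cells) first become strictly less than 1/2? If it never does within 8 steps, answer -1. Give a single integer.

Answer: 3

Derivation:
Step 1: max=8/3, min=2, spread=2/3
Step 2: max=23/9, min=2, spread=5/9
Step 3: max=257/108, min=2, spread=41/108
  -> spread < 1/2 first at step 3
Step 4: max=30137/12960, min=2, spread=4217/12960
Step 5: max=1764349/777600, min=7279/3600, spread=38417/155520
Step 6: max=104512211/46656000, min=146597/72000, spread=1903471/9331200
Step 7: max=6199709089/2799360000, min=4435759/2160000, spread=18038617/111974400
Step 8: max=369191382851/167961600000, min=401726759/194400000, spread=883978523/6718464000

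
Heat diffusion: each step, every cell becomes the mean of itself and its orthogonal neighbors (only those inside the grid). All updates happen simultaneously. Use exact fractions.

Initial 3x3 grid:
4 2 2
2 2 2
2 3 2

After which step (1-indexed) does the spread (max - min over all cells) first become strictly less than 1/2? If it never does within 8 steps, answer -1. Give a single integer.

Answer: 2

Derivation:
Step 1: max=8/3, min=2, spread=2/3
Step 2: max=23/9, min=32/15, spread=19/45
  -> spread < 1/2 first at step 2
Step 3: max=659/270, min=3953/1800, spread=1321/5400
Step 4: max=77621/32400, min=288559/129600, spread=877/5184
Step 5: max=574439/243000, min=17460173/7776000, spread=7375/62208
Step 6: max=273597539/116640000, min=1055547031/466560000, spread=62149/746496
Step 7: max=8161408829/3499200000, min=63655198757/27993600000, spread=523543/8957952
Step 8: max=975724121201/419904000000, min=3833981031679/1679616000000, spread=4410589/107495424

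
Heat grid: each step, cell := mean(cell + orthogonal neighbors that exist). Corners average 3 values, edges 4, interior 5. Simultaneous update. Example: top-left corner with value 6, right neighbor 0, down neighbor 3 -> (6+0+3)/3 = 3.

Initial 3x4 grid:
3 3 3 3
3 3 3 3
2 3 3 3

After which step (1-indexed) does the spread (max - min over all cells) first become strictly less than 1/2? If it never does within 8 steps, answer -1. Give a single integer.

Answer: 1

Derivation:
Step 1: max=3, min=8/3, spread=1/3
  -> spread < 1/2 first at step 1
Step 2: max=3, min=49/18, spread=5/18
Step 3: max=3, min=607/216, spread=41/216
Step 4: max=3, min=73543/25920, spread=4217/25920
Step 5: max=21521/7200, min=4456451/1555200, spread=38417/311040
Step 6: max=429403/144000, min=268735789/93312000, spread=1903471/18662400
Step 7: max=12844241/4320000, min=16195170911/5598720000, spread=18038617/223948800
Step 8: max=1153473241/388800000, min=974501417149/335923200000, spread=883978523/13436928000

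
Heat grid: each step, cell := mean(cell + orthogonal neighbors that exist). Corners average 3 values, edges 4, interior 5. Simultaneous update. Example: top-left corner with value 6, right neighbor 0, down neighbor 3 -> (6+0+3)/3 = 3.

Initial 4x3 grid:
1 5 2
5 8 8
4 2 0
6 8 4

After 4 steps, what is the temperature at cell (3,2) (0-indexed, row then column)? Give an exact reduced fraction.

Step 1: cell (3,2) = 4
Step 2: cell (3,2) = 25/6
Step 3: cell (3,2) = 787/180
Step 4: cell (3,2) = 9649/2160
Full grid after step 4:
  11485/2592 96943/21600 1939/432
  196211/43200 162227/36000 8089/1800
  7481/1600 54989/12000 16001/3600
  20593/4320 22223/4800 9649/2160

Answer: 9649/2160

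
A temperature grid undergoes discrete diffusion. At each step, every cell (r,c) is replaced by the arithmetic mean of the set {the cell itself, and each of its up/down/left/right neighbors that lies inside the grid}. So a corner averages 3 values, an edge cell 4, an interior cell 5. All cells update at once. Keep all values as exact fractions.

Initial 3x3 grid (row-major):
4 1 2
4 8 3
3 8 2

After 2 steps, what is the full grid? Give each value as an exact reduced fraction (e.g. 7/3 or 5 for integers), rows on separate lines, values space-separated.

Answer: 23/6 271/80 19/6
351/80 223/50 893/240
5 1163/240 40/9

Derivation:
After step 1:
  3 15/4 2
  19/4 24/5 15/4
  5 21/4 13/3
After step 2:
  23/6 271/80 19/6
  351/80 223/50 893/240
  5 1163/240 40/9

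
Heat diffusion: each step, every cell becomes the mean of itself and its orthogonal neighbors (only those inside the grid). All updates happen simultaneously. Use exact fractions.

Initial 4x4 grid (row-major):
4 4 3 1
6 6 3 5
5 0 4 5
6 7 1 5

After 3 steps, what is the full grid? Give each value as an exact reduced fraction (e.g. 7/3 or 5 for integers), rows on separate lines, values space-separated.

After step 1:
  14/3 17/4 11/4 3
  21/4 19/5 21/5 7/2
  17/4 22/5 13/5 19/4
  6 7/2 17/4 11/3
After step 2:
  85/18 58/15 71/20 37/12
  539/120 219/50 337/100 309/80
  199/40 371/100 101/25 871/240
  55/12 363/80 841/240 38/9
After step 3:
  4709/1080 14867/3600 1387/400 2519/720
  2089/450 11891/3000 7681/2000 2789/800
  111/25 8657/2000 1369/375 28357/7200
  3383/720 3267/800 29347/7200 511/135

Answer: 4709/1080 14867/3600 1387/400 2519/720
2089/450 11891/3000 7681/2000 2789/800
111/25 8657/2000 1369/375 28357/7200
3383/720 3267/800 29347/7200 511/135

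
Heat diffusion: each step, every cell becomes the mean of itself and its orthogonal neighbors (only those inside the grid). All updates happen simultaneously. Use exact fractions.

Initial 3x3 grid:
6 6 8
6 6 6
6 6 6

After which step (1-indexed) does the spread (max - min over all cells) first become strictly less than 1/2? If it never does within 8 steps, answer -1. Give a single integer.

Answer: 3

Derivation:
Step 1: max=20/3, min=6, spread=2/3
Step 2: max=59/9, min=6, spread=5/9
Step 3: max=689/108, min=6, spread=41/108
  -> spread < 1/2 first at step 3
Step 4: max=41011/6480, min=1091/180, spread=347/1296
Step 5: max=2439737/388800, min=10957/1800, spread=2921/15552
Step 6: max=145796539/23328000, min=1321483/216000, spread=24611/186624
Step 7: max=8716802033/1399680000, min=29816741/4860000, spread=207329/2239488
Step 8: max=521914752451/83980800000, min=1594001599/259200000, spread=1746635/26873856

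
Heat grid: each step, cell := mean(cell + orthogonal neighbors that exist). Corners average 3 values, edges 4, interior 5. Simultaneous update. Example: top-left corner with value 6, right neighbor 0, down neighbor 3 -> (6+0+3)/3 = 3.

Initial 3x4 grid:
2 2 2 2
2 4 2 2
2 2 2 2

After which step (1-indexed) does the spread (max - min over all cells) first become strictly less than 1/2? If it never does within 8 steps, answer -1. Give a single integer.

Answer: 2

Derivation:
Step 1: max=5/2, min=2, spread=1/2
Step 2: max=123/50, min=2, spread=23/50
  -> spread < 1/2 first at step 2
Step 3: max=5611/2400, min=413/200, spread=131/480
Step 4: max=49751/21600, min=7591/3600, spread=841/4320
Step 5: max=19822051/8640000, min=1533373/720000, spread=56863/345600
Step 6: max=177054341/77760000, min=13949543/6480000, spread=386393/3110400
Step 7: max=70601723131/31104000000, min=5604358813/2592000000, spread=26795339/248832000
Step 8: max=4216295714129/1866240000000, min=338126149667/155520000000, spread=254051069/2985984000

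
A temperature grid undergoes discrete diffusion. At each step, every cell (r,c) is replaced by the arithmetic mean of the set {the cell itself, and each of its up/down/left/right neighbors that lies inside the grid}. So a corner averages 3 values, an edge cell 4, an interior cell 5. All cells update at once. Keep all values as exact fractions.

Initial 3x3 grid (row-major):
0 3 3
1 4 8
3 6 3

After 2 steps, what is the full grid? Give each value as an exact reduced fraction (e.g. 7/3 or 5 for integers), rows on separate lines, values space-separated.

Answer: 35/18 129/40 35/9
83/30 87/25 577/120
28/9 87/20 85/18

Derivation:
After step 1:
  4/3 5/2 14/3
  2 22/5 9/2
  10/3 4 17/3
After step 2:
  35/18 129/40 35/9
  83/30 87/25 577/120
  28/9 87/20 85/18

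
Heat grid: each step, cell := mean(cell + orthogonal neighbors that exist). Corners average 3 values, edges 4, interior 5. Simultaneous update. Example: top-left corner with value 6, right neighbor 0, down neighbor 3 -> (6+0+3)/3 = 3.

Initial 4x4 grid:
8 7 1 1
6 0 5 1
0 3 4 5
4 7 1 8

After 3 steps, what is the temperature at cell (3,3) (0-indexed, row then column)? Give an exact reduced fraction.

Step 1: cell (3,3) = 14/3
Step 2: cell (3,3) = 85/18
Step 3: cell (3,3) = 9301/2160
Full grid after step 3:
  3359/720 4657/1200 263/80 157/60
  3193/800 7729/2000 1561/500 149/48
  26761/7200 10553/3000 22363/6000 13463/3600
  3839/1080 27241/7200 29521/7200 9301/2160

Answer: 9301/2160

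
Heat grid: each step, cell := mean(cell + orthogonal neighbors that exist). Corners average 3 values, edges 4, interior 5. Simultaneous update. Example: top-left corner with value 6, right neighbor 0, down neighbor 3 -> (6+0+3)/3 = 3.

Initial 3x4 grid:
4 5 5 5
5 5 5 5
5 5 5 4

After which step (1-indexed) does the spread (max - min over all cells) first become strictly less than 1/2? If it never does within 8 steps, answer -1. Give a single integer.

Step 1: max=5, min=14/3, spread=1/3
  -> spread < 1/2 first at step 1
Step 2: max=79/16, min=85/18, spread=31/144
Step 3: max=353/72, min=1039/216, spread=5/54
Step 4: max=7819/1600, min=125383/25920, spread=803/16200
Step 5: max=2528729/518400, min=7549787/1555200, spread=91/3888
Step 6: max=63164119/12960000, min=453676933/93312000, spread=5523619/466560000
Step 7: max=3030598583/622080000, min=27242587247/5598720000, spread=205/34992
Step 8: max=545387765791/111974400000, min=1635179097373/335923200000, spread=4921/1679616

Answer: 1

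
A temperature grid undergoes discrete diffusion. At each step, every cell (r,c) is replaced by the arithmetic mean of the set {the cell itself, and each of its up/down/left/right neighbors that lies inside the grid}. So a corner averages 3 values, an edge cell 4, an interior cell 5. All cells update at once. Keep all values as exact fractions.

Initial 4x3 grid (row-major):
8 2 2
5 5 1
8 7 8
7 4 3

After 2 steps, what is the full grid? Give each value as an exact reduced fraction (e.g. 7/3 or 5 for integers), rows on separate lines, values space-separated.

After step 1:
  5 17/4 5/3
  13/2 4 4
  27/4 32/5 19/4
  19/3 21/4 5
After step 2:
  21/4 179/48 119/36
  89/16 503/100 173/48
  1559/240 543/100 403/80
  55/9 1379/240 5

Answer: 21/4 179/48 119/36
89/16 503/100 173/48
1559/240 543/100 403/80
55/9 1379/240 5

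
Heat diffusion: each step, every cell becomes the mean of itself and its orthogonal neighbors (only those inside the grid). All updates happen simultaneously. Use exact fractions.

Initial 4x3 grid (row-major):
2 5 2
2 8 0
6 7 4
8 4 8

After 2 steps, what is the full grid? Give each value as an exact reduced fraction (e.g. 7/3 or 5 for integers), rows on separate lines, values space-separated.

After step 1:
  3 17/4 7/3
  9/2 22/5 7/2
  23/4 29/5 19/4
  6 27/4 16/3
After step 2:
  47/12 839/240 121/36
  353/80 449/100 899/240
  441/80 549/100 1163/240
  37/6 1433/240 101/18

Answer: 47/12 839/240 121/36
353/80 449/100 899/240
441/80 549/100 1163/240
37/6 1433/240 101/18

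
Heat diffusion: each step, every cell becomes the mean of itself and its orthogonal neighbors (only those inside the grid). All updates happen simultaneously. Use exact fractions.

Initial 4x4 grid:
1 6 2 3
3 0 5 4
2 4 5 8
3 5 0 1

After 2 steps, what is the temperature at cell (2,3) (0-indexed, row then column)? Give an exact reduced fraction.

Step 1: cell (2,3) = 9/2
Step 2: cell (2,3) = 169/40
Full grid after step 2:
  85/36 791/240 249/80 4
  343/120 11/4 101/25 157/40
  331/120 86/25 361/100 169/40
  28/9 737/240 263/80 41/12

Answer: 169/40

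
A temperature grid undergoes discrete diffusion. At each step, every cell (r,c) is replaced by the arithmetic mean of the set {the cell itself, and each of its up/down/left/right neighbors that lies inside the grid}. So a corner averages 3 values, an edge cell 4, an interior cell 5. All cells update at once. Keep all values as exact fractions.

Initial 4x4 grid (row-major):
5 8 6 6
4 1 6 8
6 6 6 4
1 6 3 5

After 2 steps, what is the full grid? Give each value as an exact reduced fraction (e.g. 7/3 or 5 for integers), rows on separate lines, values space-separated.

After step 1:
  17/3 5 13/2 20/3
  4 5 27/5 6
  17/4 5 5 23/4
  13/3 4 5 4
After step 2:
  44/9 133/24 707/120 115/18
  227/48 122/25 279/50 1429/240
  211/48 93/20 523/100 83/16
  151/36 55/12 9/2 59/12

Answer: 44/9 133/24 707/120 115/18
227/48 122/25 279/50 1429/240
211/48 93/20 523/100 83/16
151/36 55/12 9/2 59/12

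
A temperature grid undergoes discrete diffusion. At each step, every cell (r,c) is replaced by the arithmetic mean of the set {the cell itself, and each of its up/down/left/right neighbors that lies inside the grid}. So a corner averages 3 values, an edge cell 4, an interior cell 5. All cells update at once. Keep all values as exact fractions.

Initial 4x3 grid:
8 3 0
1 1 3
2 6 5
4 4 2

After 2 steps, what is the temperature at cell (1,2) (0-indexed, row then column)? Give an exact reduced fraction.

Answer: 221/80

Derivation:
Step 1: cell (1,2) = 9/4
Step 2: cell (1,2) = 221/80
Full grid after step 2:
  10/3 59/20 29/12
  261/80 293/100 221/80
  791/240 353/100 811/240
  127/36 73/20 35/9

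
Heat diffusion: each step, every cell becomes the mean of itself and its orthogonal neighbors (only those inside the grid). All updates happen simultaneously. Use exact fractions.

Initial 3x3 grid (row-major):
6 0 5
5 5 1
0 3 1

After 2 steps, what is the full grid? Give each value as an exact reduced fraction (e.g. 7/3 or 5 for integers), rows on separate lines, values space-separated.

Answer: 35/9 187/60 3
197/60 321/100 71/30
107/36 563/240 83/36

Derivation:
After step 1:
  11/3 4 2
  4 14/5 3
  8/3 9/4 5/3
After step 2:
  35/9 187/60 3
  197/60 321/100 71/30
  107/36 563/240 83/36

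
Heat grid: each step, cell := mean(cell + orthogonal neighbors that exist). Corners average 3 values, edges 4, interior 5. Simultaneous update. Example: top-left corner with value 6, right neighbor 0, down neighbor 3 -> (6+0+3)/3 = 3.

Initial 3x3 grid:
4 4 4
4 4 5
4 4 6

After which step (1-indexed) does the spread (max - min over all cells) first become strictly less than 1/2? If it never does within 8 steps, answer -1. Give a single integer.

Answer: 4

Derivation:
Step 1: max=5, min=4, spread=1
Step 2: max=19/4, min=4, spread=3/4
Step 3: max=3299/720, min=731/180, spread=25/48
Step 4: max=194153/43200, min=22291/5400, spread=211/576
  -> spread < 1/2 first at step 4
Step 5: max=3830297/864000, min=33409/8000, spread=1777/6912
Step 6: max=683398177/155520000, min=10239493/2430000, spread=14971/82944
Step 7: max=40744670419/9331200000, min=9890571511/2332800000, spread=126121/995328
Step 8: max=811375302131/186624000000, min=99346719407/23328000000, spread=1062499/11943936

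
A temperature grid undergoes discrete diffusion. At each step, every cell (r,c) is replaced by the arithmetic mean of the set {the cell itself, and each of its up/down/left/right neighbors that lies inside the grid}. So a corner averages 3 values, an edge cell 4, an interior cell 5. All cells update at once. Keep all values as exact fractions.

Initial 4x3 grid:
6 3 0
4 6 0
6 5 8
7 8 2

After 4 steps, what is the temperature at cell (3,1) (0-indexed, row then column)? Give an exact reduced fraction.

Step 1: cell (3,1) = 11/2
Step 2: cell (3,1) = 251/40
Step 3: cell (3,1) = 13409/2400
Step 4: cell (3,1) = 812251/144000
Full grid after step 4:
  557449/129600 3230081/864000 151733/43200
  63119/13500 1588249/360000 276593/72000
  99017/18000 150227/30000 344693/72000
  41273/7200 812251/144000 55897/10800

Answer: 812251/144000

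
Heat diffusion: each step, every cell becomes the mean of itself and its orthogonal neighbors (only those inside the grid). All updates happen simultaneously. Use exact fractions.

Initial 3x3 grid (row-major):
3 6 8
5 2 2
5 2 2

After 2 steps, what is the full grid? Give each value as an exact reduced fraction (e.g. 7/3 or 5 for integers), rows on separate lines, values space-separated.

After step 1:
  14/3 19/4 16/3
  15/4 17/5 7/2
  4 11/4 2
After step 2:
  79/18 363/80 163/36
  949/240 363/100 427/120
  7/2 243/80 11/4

Answer: 79/18 363/80 163/36
949/240 363/100 427/120
7/2 243/80 11/4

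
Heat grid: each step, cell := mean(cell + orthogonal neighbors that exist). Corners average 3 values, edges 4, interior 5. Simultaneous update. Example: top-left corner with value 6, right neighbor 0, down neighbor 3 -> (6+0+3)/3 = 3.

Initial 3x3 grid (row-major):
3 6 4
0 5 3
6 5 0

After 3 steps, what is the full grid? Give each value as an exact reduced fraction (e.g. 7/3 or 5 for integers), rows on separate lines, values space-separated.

Answer: 166/45 27503/7200 4069/1080
26353/7200 5443/1500 4313/1200
3869/1080 6407/1800 1837/540

Derivation:
After step 1:
  3 9/2 13/3
  7/2 19/5 3
  11/3 4 8/3
After step 2:
  11/3 469/120 71/18
  419/120 94/25 69/20
  67/18 53/15 29/9
After step 3:
  166/45 27503/7200 4069/1080
  26353/7200 5443/1500 4313/1200
  3869/1080 6407/1800 1837/540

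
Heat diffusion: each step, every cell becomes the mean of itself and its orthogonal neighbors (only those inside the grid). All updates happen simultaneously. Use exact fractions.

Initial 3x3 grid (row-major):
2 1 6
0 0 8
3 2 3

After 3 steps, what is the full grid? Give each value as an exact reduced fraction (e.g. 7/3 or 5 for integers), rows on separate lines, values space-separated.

After step 1:
  1 9/4 5
  5/4 11/5 17/4
  5/3 2 13/3
After step 2:
  3/2 209/80 23/6
  367/240 239/100 947/240
  59/36 51/20 127/36
After step 3:
  677/360 12403/4800 1247/360
  25409/14400 5211/2000 49309/14400
  4117/2160 379/150 7217/2160

Answer: 677/360 12403/4800 1247/360
25409/14400 5211/2000 49309/14400
4117/2160 379/150 7217/2160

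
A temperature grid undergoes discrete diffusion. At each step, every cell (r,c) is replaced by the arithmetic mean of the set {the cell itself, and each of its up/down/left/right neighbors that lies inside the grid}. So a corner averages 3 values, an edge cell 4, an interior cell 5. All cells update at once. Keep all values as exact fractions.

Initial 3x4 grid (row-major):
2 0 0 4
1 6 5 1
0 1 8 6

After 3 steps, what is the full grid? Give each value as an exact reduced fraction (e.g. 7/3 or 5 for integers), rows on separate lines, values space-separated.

Answer: 641/360 5467/2400 19171/7200 1265/432
30677/14400 15703/6000 2561/750 818/225
617/270 22651/7200 9407/2400 613/144

Derivation:
After step 1:
  1 2 9/4 5/3
  9/4 13/5 4 4
  2/3 15/4 5 5
After step 2:
  7/4 157/80 119/48 95/36
  391/240 73/25 357/100 11/3
  20/9 721/240 71/16 14/3
After step 3:
  641/360 5467/2400 19171/7200 1265/432
  30677/14400 15703/6000 2561/750 818/225
  617/270 22651/7200 9407/2400 613/144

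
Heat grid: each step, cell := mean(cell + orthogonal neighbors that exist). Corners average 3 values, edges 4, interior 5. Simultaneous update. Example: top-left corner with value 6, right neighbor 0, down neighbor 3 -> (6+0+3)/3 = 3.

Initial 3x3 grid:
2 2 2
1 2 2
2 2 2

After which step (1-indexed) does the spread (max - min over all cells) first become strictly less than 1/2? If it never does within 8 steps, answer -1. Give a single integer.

Answer: 1

Derivation:
Step 1: max=2, min=5/3, spread=1/3
  -> spread < 1/2 first at step 1
Step 2: max=2, min=413/240, spread=67/240
Step 3: max=393/200, min=3883/2160, spread=1807/10800
Step 4: max=10439/5400, min=1570037/864000, spread=33401/288000
Step 5: max=1036609/540000, min=14322067/7776000, spread=3025513/38880000
Step 6: max=54844051/28800000, min=5755873133/3110400000, spread=53531/995328
Step 7: max=14760883949/7776000000, min=347215074151/186624000000, spread=450953/11943936
Step 8: max=1765231389481/933120000000, min=20885976439397/11197440000000, spread=3799043/143327232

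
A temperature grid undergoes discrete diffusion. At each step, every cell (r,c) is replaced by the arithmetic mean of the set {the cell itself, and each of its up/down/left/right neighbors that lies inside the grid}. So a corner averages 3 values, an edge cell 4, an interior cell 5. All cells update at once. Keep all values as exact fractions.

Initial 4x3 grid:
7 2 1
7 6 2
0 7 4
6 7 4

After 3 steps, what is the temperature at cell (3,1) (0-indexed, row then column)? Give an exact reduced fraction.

Step 1: cell (3,1) = 6
Step 2: cell (3,1) = 151/30
Step 3: cell (3,1) = 9089/1800
Full grid after step 3:
  2477/540 1607/400 3749/1080
  4267/900 4363/1000 13643/3600
  4477/900 14089/3000 1787/400
  2687/540 9089/1800 1733/360

Answer: 9089/1800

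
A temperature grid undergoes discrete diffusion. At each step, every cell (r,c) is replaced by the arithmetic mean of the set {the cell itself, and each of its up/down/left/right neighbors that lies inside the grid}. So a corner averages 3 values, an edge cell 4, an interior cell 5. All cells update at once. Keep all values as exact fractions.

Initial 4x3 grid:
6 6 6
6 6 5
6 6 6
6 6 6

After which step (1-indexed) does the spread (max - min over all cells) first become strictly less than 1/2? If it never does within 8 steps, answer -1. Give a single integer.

Step 1: max=6, min=17/3, spread=1/3
  -> spread < 1/2 first at step 1
Step 2: max=6, min=689/120, spread=31/120
Step 3: max=6, min=6269/1080, spread=211/1080
Step 4: max=10753/1800, min=631103/108000, spread=14077/108000
Step 5: max=644317/108000, min=5691593/972000, spread=5363/48600
Step 6: max=357131/60000, min=171219191/29160000, spread=93859/1166400
Step 7: max=577863533/97200000, min=10287325519/1749600000, spread=4568723/69984000
Step 8: max=17314381111/2916000000, min=618075564371/104976000000, spread=8387449/167961600

Answer: 1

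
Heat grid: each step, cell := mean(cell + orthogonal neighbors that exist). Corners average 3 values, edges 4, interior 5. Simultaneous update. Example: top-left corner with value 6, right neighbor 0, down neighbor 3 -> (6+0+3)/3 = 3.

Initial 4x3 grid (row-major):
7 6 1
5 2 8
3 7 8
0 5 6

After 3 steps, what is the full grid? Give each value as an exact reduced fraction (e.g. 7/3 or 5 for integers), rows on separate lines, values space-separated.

Answer: 74/15 5761/1200 923/180
2743/600 641/125 1559/300
3977/900 4863/1000 10229/1800
877/216 11707/2400 1187/216

Derivation:
After step 1:
  6 4 5
  17/4 28/5 19/4
  15/4 5 29/4
  8/3 9/2 19/3
After step 2:
  19/4 103/20 55/12
  49/10 118/25 113/20
  47/12 261/50 35/6
  131/36 37/8 217/36
After step 3:
  74/15 5761/1200 923/180
  2743/600 641/125 1559/300
  3977/900 4863/1000 10229/1800
  877/216 11707/2400 1187/216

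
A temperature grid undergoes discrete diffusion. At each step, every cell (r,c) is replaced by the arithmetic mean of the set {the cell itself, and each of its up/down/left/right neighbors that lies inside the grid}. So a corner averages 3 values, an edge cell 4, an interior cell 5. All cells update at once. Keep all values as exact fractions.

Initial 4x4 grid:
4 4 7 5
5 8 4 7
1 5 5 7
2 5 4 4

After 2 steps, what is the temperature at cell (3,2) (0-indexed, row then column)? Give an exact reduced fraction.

Answer: 37/8

Derivation:
Step 1: cell (3,2) = 9/2
Step 2: cell (3,2) = 37/8
Full grid after step 2:
  175/36 1217/240 1397/240 205/36
  1037/240 529/100 543/100 721/120
  913/240 89/20 21/4 43/8
  119/36 479/120 37/8 61/12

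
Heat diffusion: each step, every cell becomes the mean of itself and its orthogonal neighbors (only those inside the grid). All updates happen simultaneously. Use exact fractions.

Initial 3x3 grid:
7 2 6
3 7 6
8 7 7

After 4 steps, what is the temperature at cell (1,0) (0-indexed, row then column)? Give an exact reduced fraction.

Step 1: cell (1,0) = 25/4
Step 2: cell (1,0) = 85/16
Step 3: cell (1,0) = 1853/320
Step 4: cell (1,0) = 324733/57600
Full grid after step 4:
  47039/8640 464887/86400 4541/810
  324733/57600 210919/36000 502637/86400
  26227/4320 1049699/172800 161557/25920

Answer: 324733/57600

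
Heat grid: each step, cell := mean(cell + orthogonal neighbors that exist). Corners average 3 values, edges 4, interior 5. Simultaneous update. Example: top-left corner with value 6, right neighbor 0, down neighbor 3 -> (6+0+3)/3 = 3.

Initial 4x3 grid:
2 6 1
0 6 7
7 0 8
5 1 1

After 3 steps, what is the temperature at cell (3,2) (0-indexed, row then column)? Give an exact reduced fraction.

Answer: 7769/2160

Derivation:
Step 1: cell (3,2) = 10/3
Step 2: cell (3,2) = 109/36
Step 3: cell (3,2) = 7769/2160
Full grid after step 3:
  3749/1080 57559/14400 9253/2160
  26647/7200 1436/375 15911/3600
  24467/7200 5779/1500 856/225
  3727/1080 46439/14400 7769/2160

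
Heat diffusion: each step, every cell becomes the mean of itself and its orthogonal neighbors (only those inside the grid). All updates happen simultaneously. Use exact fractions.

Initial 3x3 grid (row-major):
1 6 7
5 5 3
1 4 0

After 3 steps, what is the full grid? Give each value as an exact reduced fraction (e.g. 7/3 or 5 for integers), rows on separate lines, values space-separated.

After step 1:
  4 19/4 16/3
  3 23/5 15/4
  10/3 5/2 7/3
After step 2:
  47/12 1121/240 83/18
  56/15 93/25 961/240
  53/18 383/120 103/36
After step 3:
  2957/720 60907/14400 4783/1080
  12883/3600 483/125 54707/14400
  3553/1080 22891/7200 7241/2160

Answer: 2957/720 60907/14400 4783/1080
12883/3600 483/125 54707/14400
3553/1080 22891/7200 7241/2160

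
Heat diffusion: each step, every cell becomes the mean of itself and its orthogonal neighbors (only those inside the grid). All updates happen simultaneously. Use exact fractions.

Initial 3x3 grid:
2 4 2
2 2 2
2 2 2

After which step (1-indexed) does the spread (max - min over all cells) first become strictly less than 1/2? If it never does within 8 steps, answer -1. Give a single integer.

Step 1: max=8/3, min=2, spread=2/3
Step 2: max=307/120, min=2, spread=67/120
Step 3: max=2597/1080, min=207/100, spread=1807/5400
  -> spread < 1/2 first at step 3
Step 4: max=1021963/432000, min=5761/2700, spread=33401/144000
Step 5: max=9005933/3888000, min=583391/270000, spread=3025513/19440000
Step 6: max=3575326867/1555200000, min=31555949/14400000, spread=53531/497664
Step 7: max=212656925849/93312000000, min=8567116051/3888000000, spread=450953/5971968
Step 8: max=12706343560603/5598720000000, min=1034128610519/466560000000, spread=3799043/71663616

Answer: 3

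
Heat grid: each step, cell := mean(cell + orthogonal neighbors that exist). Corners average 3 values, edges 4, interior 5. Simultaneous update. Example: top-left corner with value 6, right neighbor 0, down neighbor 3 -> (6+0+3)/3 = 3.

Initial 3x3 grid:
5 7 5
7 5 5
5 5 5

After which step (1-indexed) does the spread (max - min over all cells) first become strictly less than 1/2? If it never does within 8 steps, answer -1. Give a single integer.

Answer: 4

Derivation:
Step 1: max=19/3, min=5, spread=4/3
Step 2: max=233/40, min=5, spread=33/40
Step 3: max=3137/540, min=236/45, spread=61/108
Step 4: max=183439/32400, min=7111/1350, spread=511/1296
  -> spread < 1/2 first at step 4
Step 5: max=10949933/1944000, min=96401/18000, spread=4309/15552
Step 6: max=650583751/116640000, min=13081237/2430000, spread=36295/186624
Step 7: max=38877170597/6998400000, min=3160135831/583200000, spread=305773/2239488
Step 8: max=2322834670159/419904000000, min=31702575497/5832000000, spread=2575951/26873856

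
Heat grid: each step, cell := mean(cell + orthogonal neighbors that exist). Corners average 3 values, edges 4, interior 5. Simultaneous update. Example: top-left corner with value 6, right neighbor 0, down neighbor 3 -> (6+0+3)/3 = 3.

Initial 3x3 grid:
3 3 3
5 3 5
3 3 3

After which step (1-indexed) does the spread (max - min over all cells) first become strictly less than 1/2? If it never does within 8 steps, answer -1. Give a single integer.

Answer: 2

Derivation:
Step 1: max=19/5, min=3, spread=4/5
Step 2: max=439/120, min=84/25, spread=179/600
  -> spread < 1/2 first at step 2
Step 3: max=5323/1500, min=769/225, spread=589/4500
Step 4: max=1517551/432000, min=311081/90000, spread=121811/2160000
Step 5: max=18891607/5400000, min=1406423/405000, spread=417901/16200000
Step 6: max=5428169359/1555200000, min=1127063129/324000000, spread=91331699/7776000000
Step 7: max=67802654263/19440000000, min=5077255007/1458000000, spread=317762509/58320000000
Step 8: max=19517166886831/5598720000000, min=4063132008761/1166400000000, spread=70666223891/27993600000000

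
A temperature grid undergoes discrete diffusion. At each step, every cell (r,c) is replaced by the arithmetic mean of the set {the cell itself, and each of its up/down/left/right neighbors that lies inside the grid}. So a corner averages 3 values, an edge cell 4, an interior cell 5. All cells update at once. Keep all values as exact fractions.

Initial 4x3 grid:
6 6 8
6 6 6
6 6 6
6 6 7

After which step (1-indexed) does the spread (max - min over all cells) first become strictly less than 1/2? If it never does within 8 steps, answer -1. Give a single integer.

Step 1: max=20/3, min=6, spread=2/3
Step 2: max=59/9, min=6, spread=5/9
Step 3: max=2765/432, min=1451/240, spread=383/1080
  -> spread < 1/2 first at step 3
Step 4: max=20573/3240, min=43843/7200, spread=16873/64800
Step 5: max=4900831/777600, min=3167659/518400, spread=59737/311040
Step 6: max=292850639/46656000, min=190532641/31104000, spread=2820671/18662400
Step 7: max=17513290921/2799360000, min=3819810713/622080000, spread=25931417/223948800
Step 8: max=1048498642739/167961600000, min=688802540801/111974400000, spread=1223586523/13436928000

Answer: 3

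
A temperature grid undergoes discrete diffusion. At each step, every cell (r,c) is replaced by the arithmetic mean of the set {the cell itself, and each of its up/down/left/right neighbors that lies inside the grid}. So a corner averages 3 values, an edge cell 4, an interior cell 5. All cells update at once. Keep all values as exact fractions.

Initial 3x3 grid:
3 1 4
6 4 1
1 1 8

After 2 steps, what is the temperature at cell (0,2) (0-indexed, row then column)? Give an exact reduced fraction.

Answer: 37/12

Derivation:
Step 1: cell (0,2) = 2
Step 2: cell (0,2) = 37/12
Full grid after step 2:
  59/18 41/15 37/12
  121/40 337/100 731/240
  29/9 121/40 133/36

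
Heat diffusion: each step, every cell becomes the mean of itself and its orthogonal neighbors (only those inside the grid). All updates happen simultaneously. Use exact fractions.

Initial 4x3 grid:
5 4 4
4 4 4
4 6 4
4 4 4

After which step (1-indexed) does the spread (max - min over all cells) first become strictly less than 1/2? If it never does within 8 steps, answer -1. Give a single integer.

Answer: 2

Derivation:
Step 1: max=9/2, min=4, spread=1/2
Step 2: max=223/50, min=49/12, spread=113/300
  -> spread < 1/2 first at step 2
Step 3: max=10471/2400, min=3013/720, spread=1283/7200
Step 4: max=23369/5400, min=60479/14400, spread=1103/8640
Step 5: max=9329929/2160000, min=10976663/2592000, spread=1096259/12960000
Step 6: max=335431721/77760000, min=659762717/155520000, spread=444029/6220800
Step 7: max=20087348839/4665600000, min=1470565789/345600000, spread=3755371/74649600
Step 8: max=1204554843101/279936000000, min=2385062384077/559872000000, spread=64126139/1492992000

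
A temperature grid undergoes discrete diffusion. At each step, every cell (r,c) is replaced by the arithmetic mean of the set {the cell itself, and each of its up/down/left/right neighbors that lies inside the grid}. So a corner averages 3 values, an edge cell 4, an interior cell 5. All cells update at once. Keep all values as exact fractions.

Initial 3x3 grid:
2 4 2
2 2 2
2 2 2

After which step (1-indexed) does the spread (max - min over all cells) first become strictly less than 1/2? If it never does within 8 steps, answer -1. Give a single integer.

Step 1: max=8/3, min=2, spread=2/3
Step 2: max=307/120, min=2, spread=67/120
Step 3: max=2597/1080, min=207/100, spread=1807/5400
  -> spread < 1/2 first at step 3
Step 4: max=1021963/432000, min=5761/2700, spread=33401/144000
Step 5: max=9005933/3888000, min=583391/270000, spread=3025513/19440000
Step 6: max=3575326867/1555200000, min=31555949/14400000, spread=53531/497664
Step 7: max=212656925849/93312000000, min=8567116051/3888000000, spread=450953/5971968
Step 8: max=12706343560603/5598720000000, min=1034128610519/466560000000, spread=3799043/71663616

Answer: 3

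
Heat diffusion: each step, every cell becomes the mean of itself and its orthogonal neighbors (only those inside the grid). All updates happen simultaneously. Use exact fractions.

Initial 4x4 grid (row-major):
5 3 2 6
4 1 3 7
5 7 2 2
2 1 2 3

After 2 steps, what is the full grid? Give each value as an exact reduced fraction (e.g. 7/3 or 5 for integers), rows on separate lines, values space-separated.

Answer: 7/2 277/80 57/16 13/3
317/80 163/50 89/25 4
847/240 7/2 149/50 203/60
61/18 163/60 79/30 47/18

Derivation:
After step 1:
  4 11/4 7/2 5
  15/4 18/5 3 9/2
  9/2 16/5 16/5 7/2
  8/3 3 2 7/3
After step 2:
  7/2 277/80 57/16 13/3
  317/80 163/50 89/25 4
  847/240 7/2 149/50 203/60
  61/18 163/60 79/30 47/18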